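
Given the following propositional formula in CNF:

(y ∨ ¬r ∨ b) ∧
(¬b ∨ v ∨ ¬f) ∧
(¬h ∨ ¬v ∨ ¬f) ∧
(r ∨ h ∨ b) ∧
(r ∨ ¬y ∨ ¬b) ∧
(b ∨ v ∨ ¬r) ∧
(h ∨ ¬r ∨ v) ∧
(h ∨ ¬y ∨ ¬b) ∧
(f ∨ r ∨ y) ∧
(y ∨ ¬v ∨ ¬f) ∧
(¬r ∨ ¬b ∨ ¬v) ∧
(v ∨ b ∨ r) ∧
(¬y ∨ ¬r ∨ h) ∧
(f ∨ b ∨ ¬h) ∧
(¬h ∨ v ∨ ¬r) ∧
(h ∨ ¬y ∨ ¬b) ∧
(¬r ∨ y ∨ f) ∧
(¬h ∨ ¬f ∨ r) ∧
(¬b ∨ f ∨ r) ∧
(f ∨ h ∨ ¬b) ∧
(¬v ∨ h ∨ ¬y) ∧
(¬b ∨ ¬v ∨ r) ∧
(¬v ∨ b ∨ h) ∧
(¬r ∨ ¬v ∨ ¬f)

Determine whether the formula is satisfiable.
No

No, the formula is not satisfiable.

No assignment of truth values to the variables can make all 24 clauses true simultaneously.

The formula is UNSAT (unsatisfiable).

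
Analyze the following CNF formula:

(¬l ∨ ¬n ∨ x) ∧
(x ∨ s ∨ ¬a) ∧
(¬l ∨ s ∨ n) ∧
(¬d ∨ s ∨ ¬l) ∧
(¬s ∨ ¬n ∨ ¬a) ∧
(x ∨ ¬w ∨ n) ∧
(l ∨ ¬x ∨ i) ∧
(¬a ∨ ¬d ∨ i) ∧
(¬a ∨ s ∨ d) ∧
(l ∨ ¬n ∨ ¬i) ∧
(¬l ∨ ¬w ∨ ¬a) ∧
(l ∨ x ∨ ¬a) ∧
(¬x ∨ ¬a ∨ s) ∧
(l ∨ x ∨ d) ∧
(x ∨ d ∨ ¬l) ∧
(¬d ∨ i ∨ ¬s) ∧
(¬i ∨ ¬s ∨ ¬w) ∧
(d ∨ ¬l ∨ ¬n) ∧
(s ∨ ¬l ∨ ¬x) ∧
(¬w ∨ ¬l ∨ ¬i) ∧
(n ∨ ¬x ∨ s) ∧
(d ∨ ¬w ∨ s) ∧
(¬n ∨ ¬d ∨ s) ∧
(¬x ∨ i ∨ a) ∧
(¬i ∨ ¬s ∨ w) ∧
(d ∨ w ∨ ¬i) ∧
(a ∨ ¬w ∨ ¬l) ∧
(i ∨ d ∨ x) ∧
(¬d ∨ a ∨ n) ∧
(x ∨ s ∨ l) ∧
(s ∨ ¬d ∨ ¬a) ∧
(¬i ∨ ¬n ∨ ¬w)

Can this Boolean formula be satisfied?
Yes

Yes, the formula is satisfiable.

One satisfying assignment is: s=True, l=True, i=False, d=False, w=False, a=True, n=False, x=True

Verification: With this assignment, all 32 clauses evaluate to true.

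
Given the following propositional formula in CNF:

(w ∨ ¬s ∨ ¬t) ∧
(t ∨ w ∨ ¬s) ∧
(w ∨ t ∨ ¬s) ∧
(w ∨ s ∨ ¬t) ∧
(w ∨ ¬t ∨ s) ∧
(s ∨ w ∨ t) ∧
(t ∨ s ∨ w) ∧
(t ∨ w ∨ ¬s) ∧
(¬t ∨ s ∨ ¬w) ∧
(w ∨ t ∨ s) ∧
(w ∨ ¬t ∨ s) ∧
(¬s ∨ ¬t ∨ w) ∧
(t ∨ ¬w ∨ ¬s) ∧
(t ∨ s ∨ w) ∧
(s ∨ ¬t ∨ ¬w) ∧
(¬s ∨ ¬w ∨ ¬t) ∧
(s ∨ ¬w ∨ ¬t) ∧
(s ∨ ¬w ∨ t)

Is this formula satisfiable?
No

No, the formula is not satisfiable.

No assignment of truth values to the variables can make all 18 clauses true simultaneously.

The formula is UNSAT (unsatisfiable).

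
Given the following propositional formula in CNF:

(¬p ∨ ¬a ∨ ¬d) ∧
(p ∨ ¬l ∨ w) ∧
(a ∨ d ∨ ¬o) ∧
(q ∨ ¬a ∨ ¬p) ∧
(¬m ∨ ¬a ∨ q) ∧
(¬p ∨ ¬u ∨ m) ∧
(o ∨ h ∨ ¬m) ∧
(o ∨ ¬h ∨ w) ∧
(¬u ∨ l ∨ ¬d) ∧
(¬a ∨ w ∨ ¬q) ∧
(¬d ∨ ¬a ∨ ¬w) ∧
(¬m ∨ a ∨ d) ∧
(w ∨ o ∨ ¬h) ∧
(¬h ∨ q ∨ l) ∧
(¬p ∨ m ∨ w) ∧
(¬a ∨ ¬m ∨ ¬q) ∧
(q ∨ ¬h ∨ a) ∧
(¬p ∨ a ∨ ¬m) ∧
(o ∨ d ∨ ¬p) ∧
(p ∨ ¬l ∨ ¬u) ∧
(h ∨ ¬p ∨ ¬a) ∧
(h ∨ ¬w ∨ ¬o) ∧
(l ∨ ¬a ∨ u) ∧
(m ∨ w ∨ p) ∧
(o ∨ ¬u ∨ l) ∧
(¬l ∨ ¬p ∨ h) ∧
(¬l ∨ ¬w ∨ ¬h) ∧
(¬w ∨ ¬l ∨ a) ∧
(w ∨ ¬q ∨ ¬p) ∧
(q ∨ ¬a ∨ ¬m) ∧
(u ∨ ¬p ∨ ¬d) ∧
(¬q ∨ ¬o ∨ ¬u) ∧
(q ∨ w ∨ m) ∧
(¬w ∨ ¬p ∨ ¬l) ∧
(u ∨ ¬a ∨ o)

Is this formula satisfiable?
Yes

Yes, the formula is satisfiable.

One satisfying assignment is: u=False, w=True, a=False, l=False, q=False, o=False, d=False, h=False, m=False, p=False

Verification: With this assignment, all 35 clauses evaluate to true.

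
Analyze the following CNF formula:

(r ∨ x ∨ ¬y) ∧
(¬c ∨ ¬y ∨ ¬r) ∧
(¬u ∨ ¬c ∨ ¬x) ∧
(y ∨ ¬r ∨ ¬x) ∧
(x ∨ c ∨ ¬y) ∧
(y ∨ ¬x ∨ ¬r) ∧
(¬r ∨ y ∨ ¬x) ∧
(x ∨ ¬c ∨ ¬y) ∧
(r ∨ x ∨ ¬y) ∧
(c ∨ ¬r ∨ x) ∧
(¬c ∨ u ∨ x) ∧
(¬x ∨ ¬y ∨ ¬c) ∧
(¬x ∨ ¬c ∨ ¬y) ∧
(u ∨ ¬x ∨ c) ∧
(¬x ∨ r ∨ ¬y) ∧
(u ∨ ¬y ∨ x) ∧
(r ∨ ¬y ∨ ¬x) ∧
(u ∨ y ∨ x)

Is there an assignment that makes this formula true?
Yes

Yes, the formula is satisfiable.

One satisfying assignment is: x=True, u=False, c=True, r=False, y=False

Verification: With this assignment, all 18 clauses evaluate to true.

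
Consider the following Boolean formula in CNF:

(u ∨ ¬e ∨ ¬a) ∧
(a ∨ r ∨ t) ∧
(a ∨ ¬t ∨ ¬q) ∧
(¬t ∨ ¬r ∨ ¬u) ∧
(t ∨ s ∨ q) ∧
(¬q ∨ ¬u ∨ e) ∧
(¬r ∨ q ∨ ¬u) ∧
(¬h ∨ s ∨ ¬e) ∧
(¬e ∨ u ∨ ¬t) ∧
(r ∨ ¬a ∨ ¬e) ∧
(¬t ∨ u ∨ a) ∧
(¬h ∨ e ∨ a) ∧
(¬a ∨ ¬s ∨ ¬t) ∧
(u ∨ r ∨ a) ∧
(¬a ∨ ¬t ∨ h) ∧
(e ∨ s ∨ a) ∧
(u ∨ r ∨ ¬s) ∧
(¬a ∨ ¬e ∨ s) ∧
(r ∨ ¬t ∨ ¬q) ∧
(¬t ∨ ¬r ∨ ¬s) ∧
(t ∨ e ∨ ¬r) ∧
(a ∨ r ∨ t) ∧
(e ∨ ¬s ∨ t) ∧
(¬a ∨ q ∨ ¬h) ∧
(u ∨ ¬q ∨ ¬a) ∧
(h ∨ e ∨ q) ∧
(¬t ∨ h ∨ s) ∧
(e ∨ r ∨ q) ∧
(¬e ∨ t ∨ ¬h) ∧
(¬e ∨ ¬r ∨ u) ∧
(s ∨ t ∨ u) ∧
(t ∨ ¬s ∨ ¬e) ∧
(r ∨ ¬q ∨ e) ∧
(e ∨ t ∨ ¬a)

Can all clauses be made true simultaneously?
Yes

Yes, the formula is satisfiable.

One satisfying assignment is: a=False, u=True, t=True, r=False, e=True, s=True, h=False, q=False

Verification: With this assignment, all 34 clauses evaluate to true.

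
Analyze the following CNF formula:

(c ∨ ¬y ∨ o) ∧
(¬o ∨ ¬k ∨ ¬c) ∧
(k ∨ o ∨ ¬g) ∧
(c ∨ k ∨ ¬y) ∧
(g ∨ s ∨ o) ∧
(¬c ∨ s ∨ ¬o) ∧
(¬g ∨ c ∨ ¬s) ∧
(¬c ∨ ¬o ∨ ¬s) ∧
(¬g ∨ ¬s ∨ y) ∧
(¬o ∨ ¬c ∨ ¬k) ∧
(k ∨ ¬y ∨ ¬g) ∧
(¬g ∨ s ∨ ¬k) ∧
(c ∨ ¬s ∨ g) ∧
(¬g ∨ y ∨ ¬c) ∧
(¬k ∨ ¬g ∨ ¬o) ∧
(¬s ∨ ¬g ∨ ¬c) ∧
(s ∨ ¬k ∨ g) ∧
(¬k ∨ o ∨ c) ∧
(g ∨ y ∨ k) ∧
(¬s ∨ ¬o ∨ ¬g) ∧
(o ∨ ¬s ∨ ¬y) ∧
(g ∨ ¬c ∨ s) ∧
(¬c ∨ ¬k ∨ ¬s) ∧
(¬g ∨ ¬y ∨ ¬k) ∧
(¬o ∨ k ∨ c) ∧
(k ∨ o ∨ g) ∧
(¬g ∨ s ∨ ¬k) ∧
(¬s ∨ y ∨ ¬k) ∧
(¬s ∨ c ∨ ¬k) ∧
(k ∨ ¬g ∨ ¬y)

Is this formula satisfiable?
No

No, the formula is not satisfiable.

No assignment of truth values to the variables can make all 30 clauses true simultaneously.

The formula is UNSAT (unsatisfiable).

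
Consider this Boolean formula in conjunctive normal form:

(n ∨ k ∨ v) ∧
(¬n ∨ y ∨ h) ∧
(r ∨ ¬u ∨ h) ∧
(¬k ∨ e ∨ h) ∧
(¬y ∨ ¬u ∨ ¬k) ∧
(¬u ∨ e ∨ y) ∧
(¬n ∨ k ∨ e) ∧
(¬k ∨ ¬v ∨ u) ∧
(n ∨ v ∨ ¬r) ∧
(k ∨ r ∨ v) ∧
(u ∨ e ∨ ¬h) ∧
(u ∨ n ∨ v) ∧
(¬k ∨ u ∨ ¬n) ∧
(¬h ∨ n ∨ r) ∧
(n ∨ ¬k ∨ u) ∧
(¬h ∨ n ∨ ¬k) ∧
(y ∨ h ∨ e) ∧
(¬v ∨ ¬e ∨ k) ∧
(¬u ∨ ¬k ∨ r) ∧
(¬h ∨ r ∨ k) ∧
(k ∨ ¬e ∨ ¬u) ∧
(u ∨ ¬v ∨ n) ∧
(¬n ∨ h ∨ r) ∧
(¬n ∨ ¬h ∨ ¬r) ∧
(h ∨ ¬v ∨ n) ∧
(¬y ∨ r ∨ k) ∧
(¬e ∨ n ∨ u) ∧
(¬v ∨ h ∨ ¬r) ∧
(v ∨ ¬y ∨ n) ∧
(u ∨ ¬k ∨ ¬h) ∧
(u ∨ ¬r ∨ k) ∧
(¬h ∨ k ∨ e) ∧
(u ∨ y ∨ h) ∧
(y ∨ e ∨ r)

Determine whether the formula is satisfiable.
No

No, the formula is not satisfiable.

No assignment of truth values to the variables can make all 34 clauses true simultaneously.

The formula is UNSAT (unsatisfiable).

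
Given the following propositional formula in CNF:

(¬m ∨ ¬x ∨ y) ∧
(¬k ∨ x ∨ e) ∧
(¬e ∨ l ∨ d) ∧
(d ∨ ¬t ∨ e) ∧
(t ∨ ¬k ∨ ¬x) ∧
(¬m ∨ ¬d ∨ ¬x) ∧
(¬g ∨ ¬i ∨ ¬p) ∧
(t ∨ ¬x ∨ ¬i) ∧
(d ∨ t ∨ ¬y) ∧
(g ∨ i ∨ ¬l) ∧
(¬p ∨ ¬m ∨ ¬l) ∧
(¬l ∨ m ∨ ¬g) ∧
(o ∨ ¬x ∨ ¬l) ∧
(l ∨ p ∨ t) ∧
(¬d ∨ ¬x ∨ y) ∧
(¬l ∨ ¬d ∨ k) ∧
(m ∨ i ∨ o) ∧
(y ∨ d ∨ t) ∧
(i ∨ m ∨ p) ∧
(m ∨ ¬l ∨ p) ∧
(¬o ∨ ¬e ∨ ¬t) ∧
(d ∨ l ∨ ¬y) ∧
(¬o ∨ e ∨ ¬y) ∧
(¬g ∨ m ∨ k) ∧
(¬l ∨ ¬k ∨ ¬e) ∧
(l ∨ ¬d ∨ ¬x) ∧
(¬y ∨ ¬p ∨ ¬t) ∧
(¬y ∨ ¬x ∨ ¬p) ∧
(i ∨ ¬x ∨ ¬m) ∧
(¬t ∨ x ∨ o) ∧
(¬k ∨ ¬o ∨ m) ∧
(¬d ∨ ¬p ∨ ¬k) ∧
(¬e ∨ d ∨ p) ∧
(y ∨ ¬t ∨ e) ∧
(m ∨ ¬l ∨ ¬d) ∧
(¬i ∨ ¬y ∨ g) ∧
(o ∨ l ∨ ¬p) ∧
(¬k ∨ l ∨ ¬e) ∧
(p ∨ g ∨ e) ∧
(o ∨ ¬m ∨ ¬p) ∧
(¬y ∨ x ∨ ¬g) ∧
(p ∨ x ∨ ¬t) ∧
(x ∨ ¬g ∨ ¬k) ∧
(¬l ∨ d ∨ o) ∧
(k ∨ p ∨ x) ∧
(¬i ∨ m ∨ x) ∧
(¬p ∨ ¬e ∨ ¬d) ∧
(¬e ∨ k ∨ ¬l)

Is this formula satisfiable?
Yes

Yes, the formula is satisfiable.

One satisfying assignment is: k=False, p=True, x=False, o=True, l=False, m=False, i=False, y=False, d=True, e=False, t=False, g=False

Verification: With this assignment, all 48 clauses evaluate to true.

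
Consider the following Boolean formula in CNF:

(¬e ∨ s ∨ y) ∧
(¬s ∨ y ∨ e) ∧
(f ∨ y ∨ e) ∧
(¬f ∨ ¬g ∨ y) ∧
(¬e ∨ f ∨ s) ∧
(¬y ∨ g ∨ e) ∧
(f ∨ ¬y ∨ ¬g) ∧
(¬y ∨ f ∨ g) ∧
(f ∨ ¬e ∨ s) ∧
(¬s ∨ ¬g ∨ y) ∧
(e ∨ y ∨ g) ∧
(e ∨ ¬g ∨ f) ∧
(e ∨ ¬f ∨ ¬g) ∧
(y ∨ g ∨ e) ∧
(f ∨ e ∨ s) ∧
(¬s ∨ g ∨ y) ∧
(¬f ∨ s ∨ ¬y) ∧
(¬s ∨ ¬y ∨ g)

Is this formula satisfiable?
Yes

Yes, the formula is satisfiable.

One satisfying assignment is: g=True, f=True, s=True, e=True, y=True

Verification: With this assignment, all 18 clauses evaluate to true.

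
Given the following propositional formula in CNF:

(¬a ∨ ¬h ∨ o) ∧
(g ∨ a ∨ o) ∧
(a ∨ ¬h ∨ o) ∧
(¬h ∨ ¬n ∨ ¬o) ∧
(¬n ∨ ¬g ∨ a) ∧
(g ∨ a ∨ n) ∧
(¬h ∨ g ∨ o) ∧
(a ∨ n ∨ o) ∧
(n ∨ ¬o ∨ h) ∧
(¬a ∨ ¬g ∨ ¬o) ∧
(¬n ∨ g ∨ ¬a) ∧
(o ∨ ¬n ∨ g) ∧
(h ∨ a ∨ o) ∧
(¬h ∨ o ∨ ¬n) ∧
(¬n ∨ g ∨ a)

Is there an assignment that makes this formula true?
Yes

Yes, the formula is satisfiable.

One satisfying assignment is: o=True, a=False, h=True, n=False, g=True

Verification: With this assignment, all 15 clauses evaluate to true.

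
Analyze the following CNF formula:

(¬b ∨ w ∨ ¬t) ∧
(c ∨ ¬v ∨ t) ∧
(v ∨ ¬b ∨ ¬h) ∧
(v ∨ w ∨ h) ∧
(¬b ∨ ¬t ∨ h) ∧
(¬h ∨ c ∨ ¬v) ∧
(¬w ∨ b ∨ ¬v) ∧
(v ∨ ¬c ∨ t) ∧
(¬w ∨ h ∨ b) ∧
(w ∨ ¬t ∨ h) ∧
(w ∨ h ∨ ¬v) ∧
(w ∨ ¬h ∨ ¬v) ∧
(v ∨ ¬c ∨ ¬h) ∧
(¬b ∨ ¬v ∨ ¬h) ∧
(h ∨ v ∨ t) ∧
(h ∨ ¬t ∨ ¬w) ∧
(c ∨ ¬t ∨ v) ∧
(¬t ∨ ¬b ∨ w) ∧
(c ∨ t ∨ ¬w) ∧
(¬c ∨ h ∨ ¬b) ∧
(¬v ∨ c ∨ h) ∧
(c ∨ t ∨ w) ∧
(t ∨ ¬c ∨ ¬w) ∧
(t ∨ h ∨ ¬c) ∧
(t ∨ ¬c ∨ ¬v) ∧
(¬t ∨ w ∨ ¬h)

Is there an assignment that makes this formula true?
No

No, the formula is not satisfiable.

No assignment of truth values to the variables can make all 26 clauses true simultaneously.

The formula is UNSAT (unsatisfiable).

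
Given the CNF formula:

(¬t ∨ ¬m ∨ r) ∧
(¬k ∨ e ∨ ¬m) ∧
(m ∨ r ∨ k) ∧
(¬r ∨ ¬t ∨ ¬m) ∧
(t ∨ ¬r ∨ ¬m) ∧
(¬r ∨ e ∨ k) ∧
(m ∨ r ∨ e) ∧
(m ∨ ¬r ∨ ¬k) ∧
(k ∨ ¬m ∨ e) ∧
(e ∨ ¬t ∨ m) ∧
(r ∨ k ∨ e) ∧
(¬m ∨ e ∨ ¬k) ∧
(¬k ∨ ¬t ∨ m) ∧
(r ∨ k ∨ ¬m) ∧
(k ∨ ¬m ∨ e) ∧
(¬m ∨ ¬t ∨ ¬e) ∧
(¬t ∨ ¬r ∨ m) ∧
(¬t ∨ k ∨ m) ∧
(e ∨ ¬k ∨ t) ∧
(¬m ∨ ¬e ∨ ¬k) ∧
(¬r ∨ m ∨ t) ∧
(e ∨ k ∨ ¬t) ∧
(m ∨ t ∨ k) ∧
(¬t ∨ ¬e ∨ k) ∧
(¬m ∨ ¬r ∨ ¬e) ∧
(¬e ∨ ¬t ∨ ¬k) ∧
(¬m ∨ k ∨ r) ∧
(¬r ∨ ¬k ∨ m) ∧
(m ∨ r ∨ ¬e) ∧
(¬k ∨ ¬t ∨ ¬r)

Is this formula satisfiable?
No

No, the formula is not satisfiable.

No assignment of truth values to the variables can make all 30 clauses true simultaneously.

The formula is UNSAT (unsatisfiable).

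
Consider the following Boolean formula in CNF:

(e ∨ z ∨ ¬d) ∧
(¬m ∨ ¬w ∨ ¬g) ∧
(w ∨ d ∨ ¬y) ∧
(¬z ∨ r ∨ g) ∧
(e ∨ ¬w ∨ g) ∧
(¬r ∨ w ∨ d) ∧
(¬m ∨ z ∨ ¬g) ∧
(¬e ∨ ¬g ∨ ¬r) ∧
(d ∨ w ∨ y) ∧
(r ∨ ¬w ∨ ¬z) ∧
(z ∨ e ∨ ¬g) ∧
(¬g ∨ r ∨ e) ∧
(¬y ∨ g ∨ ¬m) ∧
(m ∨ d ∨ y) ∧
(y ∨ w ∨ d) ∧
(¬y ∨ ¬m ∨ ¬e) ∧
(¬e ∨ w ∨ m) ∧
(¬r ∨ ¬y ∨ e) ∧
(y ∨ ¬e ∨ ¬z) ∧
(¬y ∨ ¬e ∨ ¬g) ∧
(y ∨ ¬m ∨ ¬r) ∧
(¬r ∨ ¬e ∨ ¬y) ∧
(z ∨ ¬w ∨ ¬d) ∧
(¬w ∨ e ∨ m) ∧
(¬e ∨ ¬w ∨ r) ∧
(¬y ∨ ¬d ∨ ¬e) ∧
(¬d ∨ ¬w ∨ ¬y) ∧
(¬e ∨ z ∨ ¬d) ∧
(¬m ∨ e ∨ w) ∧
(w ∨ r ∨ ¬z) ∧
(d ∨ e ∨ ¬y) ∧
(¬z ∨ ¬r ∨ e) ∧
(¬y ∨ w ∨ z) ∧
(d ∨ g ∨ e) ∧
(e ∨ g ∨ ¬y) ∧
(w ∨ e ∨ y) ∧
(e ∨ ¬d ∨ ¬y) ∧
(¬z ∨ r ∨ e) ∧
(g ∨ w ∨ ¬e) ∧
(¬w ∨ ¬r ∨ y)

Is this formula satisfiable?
No

No, the formula is not satisfiable.

No assignment of truth values to the variables can make all 40 clauses true simultaneously.

The formula is UNSAT (unsatisfiable).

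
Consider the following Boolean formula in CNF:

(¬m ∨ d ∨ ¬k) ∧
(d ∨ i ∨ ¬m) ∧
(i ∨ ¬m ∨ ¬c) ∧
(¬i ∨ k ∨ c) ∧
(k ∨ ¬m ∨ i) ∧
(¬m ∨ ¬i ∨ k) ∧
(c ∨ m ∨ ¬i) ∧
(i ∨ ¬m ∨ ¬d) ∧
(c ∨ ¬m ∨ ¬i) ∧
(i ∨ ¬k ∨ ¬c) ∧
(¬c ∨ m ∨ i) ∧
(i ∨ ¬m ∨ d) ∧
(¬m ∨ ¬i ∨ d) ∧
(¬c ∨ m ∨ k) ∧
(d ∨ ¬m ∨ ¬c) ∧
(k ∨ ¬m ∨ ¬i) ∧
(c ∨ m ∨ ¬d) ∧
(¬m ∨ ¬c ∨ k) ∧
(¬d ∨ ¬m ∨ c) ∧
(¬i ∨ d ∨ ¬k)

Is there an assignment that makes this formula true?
Yes

Yes, the formula is satisfiable.

One satisfying assignment is: d=False, i=False, m=False, c=False, k=False

Verification: With this assignment, all 20 clauses evaluate to true.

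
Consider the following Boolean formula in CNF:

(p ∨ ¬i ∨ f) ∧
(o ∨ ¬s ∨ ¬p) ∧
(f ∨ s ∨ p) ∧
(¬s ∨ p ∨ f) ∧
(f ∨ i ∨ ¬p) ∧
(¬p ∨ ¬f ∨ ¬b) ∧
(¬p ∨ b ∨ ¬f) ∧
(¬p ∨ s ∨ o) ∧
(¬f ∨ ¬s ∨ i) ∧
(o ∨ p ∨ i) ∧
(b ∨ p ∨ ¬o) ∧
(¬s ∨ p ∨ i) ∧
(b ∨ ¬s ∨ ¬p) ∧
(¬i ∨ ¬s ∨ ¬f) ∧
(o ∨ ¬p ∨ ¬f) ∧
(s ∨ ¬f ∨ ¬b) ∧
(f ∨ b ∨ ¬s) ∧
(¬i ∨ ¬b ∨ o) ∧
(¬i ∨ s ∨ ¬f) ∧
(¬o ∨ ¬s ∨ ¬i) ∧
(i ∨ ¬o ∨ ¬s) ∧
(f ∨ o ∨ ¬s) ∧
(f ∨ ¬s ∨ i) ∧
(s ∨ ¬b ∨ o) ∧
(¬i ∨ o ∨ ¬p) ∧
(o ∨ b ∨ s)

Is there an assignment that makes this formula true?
Yes

Yes, the formula is satisfiable.

One satisfying assignment is: i=True, b=False, s=False, f=False, o=True, p=True

Verification: With this assignment, all 26 clauses evaluate to true.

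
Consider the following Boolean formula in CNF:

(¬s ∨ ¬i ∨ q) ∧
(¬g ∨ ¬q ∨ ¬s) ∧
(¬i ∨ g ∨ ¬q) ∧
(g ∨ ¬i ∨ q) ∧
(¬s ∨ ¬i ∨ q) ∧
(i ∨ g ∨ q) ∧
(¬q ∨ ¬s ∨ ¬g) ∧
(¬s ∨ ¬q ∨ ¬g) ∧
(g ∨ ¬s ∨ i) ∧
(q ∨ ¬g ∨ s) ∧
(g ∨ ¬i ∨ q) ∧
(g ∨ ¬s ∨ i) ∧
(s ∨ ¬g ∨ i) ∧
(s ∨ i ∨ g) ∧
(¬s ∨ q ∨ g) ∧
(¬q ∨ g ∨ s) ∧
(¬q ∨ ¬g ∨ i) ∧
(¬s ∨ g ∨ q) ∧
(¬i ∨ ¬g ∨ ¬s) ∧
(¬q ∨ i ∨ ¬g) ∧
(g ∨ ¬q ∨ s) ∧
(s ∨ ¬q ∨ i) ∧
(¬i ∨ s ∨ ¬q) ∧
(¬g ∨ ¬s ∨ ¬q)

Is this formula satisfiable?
Yes

Yes, the formula is satisfiable.

One satisfying assignment is: g=True, s=True, i=False, q=False

Verification: With this assignment, all 24 clauses evaluate to true.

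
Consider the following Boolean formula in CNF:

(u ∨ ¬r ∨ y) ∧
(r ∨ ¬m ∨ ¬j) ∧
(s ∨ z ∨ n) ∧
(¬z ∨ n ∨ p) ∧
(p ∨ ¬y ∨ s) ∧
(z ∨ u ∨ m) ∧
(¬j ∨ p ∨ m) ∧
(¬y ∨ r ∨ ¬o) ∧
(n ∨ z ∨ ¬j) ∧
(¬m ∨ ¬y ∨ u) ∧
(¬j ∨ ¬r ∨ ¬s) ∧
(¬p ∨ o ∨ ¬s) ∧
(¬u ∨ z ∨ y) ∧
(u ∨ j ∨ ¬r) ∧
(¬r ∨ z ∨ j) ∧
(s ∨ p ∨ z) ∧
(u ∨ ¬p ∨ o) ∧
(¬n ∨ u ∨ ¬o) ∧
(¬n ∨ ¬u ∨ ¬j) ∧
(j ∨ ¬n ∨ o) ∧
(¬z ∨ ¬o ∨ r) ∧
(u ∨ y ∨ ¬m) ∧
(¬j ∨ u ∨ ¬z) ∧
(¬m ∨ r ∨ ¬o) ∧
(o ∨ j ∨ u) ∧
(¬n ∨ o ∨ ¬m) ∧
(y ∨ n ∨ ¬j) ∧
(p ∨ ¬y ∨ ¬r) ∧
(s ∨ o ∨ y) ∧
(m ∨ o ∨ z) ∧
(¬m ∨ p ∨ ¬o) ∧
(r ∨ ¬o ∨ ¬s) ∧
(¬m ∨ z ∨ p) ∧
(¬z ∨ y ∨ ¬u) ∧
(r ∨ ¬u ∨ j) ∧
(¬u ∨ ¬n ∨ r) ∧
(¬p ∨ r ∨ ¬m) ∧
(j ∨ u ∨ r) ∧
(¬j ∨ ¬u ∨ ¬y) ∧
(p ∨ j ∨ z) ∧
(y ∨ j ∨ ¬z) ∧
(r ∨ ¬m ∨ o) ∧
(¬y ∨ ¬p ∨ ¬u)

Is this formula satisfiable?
No

No, the formula is not satisfiable.

No assignment of truth values to the variables can make all 43 clauses true simultaneously.

The formula is UNSAT (unsatisfiable).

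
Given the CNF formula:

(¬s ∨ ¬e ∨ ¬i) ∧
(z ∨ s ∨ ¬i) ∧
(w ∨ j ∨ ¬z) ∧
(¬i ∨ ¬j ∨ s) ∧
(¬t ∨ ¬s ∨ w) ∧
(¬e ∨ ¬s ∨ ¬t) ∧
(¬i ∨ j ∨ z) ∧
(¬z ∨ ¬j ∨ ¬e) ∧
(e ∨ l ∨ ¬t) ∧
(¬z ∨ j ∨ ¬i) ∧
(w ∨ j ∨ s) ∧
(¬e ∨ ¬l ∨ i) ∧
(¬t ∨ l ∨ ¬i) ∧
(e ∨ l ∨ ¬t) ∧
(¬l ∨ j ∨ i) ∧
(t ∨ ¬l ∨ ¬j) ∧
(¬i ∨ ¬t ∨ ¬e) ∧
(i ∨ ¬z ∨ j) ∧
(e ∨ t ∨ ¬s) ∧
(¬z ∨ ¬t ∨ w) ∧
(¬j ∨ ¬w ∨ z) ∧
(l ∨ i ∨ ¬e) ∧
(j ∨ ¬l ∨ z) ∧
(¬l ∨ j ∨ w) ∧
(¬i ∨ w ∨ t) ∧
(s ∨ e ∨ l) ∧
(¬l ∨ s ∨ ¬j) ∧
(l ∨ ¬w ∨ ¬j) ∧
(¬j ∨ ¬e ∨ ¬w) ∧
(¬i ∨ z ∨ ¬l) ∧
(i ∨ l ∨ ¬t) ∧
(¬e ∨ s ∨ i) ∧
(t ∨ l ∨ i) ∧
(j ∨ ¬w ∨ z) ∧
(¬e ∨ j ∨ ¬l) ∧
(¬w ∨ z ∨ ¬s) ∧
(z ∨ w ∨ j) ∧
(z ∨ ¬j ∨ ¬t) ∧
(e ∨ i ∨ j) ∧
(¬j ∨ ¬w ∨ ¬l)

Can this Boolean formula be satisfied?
No

No, the formula is not satisfiable.

No assignment of truth values to the variables can make all 40 clauses true simultaneously.

The formula is UNSAT (unsatisfiable).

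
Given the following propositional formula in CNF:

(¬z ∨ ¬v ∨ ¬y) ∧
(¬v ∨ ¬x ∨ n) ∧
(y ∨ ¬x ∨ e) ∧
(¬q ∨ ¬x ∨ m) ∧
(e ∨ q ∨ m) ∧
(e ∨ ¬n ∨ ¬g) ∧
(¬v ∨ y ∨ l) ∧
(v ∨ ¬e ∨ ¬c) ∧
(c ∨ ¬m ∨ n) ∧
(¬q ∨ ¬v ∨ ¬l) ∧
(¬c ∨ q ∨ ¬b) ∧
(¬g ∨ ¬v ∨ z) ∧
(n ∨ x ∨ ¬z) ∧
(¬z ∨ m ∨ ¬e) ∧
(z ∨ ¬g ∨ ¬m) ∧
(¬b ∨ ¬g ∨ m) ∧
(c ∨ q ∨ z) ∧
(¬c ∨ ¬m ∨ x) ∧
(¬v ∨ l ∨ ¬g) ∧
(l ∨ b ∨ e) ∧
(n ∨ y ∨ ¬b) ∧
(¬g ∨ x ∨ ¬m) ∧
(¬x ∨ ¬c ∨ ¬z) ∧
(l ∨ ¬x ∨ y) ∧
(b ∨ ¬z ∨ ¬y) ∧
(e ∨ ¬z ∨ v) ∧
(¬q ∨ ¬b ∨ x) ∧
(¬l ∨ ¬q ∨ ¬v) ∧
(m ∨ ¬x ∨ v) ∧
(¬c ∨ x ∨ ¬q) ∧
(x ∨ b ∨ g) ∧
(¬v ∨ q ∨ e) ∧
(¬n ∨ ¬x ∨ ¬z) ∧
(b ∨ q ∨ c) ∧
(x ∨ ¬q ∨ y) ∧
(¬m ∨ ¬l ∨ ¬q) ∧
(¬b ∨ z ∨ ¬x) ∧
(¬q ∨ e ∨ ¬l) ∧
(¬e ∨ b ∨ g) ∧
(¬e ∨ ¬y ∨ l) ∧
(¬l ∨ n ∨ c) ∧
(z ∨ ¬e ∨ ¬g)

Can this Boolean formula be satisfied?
Yes

Yes, the formula is satisfiable.

One satisfying assignment is: e=True, n=True, q=False, m=True, b=True, g=False, x=False, y=False, l=False, z=True, v=False, c=False

Verification: With this assignment, all 42 clauses evaluate to true.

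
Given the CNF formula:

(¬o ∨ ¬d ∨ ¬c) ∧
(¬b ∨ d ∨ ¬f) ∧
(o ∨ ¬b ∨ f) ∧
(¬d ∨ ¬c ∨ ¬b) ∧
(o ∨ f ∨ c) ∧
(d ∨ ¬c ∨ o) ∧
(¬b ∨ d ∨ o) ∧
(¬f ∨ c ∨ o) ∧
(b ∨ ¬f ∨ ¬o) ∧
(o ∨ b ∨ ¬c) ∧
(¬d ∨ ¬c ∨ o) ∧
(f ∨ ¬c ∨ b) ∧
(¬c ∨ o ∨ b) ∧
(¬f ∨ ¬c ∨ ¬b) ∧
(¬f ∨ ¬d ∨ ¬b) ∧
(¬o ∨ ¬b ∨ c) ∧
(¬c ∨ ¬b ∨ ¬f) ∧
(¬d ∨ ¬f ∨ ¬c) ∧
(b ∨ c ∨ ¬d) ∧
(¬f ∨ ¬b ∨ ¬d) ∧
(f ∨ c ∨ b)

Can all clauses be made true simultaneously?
Yes

Yes, the formula is satisfiable.

One satisfying assignment is: c=True, f=False, o=True, d=False, b=True

Verification: With this assignment, all 21 clauses evaluate to true.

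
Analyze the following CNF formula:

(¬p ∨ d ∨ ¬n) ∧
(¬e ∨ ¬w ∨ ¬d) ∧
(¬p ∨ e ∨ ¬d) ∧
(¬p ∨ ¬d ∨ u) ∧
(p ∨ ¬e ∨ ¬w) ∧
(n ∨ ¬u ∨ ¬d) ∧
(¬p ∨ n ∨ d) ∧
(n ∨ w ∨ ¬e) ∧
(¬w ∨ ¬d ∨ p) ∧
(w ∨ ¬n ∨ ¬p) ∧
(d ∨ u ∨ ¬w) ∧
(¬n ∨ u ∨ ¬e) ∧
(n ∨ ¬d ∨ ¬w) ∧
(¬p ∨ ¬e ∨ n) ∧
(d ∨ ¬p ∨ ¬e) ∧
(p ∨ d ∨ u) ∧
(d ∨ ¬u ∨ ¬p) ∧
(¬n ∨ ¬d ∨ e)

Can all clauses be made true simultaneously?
Yes

Yes, the formula is satisfiable.

One satisfying assignment is: d=True, w=False, u=False, e=False, n=False, p=False

Verification: With this assignment, all 18 clauses evaluate to true.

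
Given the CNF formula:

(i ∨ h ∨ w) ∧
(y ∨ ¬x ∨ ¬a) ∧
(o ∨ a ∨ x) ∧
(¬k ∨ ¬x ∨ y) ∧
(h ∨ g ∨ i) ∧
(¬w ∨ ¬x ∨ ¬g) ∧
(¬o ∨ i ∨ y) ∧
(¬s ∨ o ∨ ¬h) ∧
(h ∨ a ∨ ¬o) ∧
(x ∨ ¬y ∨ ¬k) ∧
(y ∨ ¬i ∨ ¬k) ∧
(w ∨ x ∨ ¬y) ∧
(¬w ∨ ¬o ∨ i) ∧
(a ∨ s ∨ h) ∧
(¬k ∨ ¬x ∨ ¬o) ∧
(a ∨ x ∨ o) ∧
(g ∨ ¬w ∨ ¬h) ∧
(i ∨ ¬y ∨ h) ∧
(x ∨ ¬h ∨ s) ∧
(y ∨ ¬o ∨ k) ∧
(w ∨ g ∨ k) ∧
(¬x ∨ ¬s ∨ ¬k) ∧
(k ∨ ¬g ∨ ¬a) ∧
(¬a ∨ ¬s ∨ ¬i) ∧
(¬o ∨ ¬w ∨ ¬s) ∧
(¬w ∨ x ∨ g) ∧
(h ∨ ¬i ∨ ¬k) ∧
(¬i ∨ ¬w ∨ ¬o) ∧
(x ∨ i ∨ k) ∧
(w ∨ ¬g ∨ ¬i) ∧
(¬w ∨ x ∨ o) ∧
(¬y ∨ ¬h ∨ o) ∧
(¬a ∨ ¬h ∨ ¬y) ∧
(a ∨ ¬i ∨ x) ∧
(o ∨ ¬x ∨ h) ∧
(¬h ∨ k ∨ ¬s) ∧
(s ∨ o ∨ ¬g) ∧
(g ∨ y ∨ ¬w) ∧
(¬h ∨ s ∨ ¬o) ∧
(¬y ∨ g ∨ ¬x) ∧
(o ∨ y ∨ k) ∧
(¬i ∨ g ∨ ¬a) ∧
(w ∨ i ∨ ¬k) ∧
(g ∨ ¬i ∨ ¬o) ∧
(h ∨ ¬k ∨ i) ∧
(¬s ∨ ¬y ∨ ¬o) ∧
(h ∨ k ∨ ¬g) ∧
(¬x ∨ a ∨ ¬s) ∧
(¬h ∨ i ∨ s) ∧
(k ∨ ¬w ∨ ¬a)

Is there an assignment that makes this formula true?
No

No, the formula is not satisfiable.

No assignment of truth values to the variables can make all 50 clauses true simultaneously.

The formula is UNSAT (unsatisfiable).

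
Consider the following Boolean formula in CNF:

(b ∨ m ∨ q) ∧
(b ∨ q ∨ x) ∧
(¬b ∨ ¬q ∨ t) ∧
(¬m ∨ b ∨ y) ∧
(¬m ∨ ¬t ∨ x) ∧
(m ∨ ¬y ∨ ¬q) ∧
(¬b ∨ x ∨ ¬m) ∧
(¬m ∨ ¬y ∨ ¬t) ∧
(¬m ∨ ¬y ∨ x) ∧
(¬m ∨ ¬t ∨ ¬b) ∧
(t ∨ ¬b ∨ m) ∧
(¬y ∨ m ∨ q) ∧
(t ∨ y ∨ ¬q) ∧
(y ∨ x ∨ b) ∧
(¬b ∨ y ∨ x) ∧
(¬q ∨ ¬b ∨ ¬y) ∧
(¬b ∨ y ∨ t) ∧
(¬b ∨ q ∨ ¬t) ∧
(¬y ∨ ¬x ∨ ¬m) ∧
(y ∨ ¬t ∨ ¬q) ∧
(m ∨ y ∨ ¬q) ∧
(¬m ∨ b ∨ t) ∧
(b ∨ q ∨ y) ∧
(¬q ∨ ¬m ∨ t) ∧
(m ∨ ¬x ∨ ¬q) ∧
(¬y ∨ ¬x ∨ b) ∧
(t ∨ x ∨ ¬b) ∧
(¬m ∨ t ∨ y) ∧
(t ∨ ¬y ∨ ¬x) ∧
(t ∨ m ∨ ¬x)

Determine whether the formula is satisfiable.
No

No, the formula is not satisfiable.

No assignment of truth values to the variables can make all 30 clauses true simultaneously.

The formula is UNSAT (unsatisfiable).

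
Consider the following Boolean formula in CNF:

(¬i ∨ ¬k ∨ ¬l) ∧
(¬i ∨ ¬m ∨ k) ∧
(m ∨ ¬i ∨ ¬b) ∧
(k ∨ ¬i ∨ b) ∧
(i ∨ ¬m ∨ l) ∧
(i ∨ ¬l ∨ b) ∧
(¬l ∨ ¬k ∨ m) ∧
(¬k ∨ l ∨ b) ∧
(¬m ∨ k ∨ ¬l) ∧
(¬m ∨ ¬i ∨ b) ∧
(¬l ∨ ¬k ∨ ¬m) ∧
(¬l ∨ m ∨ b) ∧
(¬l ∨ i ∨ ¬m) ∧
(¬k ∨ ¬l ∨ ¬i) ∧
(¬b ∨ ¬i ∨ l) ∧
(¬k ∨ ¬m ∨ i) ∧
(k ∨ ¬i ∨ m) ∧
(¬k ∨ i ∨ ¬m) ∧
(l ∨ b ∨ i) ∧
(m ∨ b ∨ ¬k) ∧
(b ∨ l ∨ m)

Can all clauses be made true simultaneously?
Yes

Yes, the formula is satisfiable.

One satisfying assignment is: l=False, i=False, m=False, b=True, k=False

Verification: With this assignment, all 21 clauses evaluate to true.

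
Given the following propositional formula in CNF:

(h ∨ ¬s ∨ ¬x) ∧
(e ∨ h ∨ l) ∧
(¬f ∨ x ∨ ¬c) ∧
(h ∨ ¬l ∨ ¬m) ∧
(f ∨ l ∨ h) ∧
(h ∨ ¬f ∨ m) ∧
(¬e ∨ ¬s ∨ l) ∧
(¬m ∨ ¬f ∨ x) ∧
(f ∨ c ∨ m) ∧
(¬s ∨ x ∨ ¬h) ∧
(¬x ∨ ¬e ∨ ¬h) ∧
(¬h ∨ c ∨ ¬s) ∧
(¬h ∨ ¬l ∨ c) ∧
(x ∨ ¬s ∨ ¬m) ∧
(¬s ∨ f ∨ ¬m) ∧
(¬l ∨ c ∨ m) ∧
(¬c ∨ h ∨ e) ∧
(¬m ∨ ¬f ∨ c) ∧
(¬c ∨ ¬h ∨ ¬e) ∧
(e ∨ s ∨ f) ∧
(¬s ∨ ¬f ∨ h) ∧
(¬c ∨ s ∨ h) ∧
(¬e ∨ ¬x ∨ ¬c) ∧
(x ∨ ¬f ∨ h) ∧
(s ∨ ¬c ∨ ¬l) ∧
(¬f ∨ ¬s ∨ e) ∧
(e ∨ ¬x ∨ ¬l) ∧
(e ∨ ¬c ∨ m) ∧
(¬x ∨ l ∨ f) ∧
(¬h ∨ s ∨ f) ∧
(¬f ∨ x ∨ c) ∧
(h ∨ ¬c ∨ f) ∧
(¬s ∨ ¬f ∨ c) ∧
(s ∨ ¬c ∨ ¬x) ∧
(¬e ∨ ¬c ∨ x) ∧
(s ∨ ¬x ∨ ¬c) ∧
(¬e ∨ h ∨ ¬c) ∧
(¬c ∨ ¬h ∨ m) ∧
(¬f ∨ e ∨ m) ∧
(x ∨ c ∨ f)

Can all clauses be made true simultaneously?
No

No, the formula is not satisfiable.

No assignment of truth values to the variables can make all 40 clauses true simultaneously.

The formula is UNSAT (unsatisfiable).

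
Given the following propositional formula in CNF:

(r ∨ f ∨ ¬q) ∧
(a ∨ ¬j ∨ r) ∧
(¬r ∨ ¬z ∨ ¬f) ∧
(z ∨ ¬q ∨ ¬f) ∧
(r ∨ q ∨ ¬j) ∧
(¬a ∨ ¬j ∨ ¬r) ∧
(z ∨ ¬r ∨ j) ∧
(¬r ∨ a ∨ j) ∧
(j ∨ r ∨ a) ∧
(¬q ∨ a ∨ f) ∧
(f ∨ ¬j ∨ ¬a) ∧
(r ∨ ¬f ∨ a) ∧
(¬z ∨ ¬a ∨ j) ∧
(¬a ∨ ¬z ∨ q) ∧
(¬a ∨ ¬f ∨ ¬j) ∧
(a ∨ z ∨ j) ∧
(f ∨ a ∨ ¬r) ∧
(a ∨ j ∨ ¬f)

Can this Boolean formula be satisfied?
Yes

Yes, the formula is satisfiable.

One satisfying assignment is: j=True, r=True, z=False, q=False, a=False, f=True

Verification: With this assignment, all 18 clauses evaluate to true.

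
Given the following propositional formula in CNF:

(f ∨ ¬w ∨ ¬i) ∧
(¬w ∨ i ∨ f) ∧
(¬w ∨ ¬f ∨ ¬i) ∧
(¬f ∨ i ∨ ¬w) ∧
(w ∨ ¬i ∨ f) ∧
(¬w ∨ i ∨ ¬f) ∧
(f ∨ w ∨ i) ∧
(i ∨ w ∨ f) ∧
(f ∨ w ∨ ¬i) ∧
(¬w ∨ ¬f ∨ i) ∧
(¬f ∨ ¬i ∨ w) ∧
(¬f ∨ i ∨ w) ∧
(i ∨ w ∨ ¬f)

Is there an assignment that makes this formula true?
No

No, the formula is not satisfiable.

No assignment of truth values to the variables can make all 13 clauses true simultaneously.

The formula is UNSAT (unsatisfiable).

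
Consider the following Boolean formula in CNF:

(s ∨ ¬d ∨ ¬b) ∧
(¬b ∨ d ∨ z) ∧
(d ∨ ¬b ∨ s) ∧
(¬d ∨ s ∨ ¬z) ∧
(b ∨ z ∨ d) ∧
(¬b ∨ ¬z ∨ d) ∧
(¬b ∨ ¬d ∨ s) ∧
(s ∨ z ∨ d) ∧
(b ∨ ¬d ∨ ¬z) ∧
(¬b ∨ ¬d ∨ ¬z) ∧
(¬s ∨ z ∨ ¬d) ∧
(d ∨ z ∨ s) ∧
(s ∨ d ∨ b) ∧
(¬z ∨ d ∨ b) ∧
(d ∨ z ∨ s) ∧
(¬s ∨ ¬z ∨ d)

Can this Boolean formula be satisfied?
Yes

Yes, the formula is satisfiable.

One satisfying assignment is: z=False, b=False, s=False, d=True

Verification: With this assignment, all 16 clauses evaluate to true.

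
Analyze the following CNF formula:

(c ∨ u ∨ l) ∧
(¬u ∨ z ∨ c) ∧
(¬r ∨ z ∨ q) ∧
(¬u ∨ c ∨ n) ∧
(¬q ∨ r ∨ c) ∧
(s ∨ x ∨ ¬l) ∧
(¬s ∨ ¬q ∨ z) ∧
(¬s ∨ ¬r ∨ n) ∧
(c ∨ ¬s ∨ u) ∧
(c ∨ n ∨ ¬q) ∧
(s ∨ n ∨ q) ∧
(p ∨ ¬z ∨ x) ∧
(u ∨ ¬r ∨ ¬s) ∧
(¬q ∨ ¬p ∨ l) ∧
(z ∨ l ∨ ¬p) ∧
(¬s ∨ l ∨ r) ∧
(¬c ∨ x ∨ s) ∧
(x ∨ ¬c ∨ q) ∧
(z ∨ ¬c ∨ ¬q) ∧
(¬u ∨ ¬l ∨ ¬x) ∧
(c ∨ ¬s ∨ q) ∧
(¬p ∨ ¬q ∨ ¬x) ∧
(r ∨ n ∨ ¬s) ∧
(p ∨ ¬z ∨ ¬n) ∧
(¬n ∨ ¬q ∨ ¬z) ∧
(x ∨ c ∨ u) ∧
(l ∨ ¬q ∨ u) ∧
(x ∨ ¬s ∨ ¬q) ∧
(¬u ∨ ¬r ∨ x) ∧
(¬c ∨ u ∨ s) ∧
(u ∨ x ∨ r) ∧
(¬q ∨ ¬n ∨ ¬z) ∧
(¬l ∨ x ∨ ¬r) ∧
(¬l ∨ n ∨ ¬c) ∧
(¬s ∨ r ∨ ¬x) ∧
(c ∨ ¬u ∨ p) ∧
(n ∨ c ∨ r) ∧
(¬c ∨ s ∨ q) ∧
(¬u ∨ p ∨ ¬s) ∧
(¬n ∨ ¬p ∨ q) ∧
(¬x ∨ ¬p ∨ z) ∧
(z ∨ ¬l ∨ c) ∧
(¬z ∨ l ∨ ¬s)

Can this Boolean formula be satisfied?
Yes

Yes, the formula is satisfiable.

One satisfying assignment is: r=False, n=False, s=False, z=True, p=False, x=True, c=True, u=True, l=False, q=True

Verification: With this assignment, all 43 clauses evaluate to true.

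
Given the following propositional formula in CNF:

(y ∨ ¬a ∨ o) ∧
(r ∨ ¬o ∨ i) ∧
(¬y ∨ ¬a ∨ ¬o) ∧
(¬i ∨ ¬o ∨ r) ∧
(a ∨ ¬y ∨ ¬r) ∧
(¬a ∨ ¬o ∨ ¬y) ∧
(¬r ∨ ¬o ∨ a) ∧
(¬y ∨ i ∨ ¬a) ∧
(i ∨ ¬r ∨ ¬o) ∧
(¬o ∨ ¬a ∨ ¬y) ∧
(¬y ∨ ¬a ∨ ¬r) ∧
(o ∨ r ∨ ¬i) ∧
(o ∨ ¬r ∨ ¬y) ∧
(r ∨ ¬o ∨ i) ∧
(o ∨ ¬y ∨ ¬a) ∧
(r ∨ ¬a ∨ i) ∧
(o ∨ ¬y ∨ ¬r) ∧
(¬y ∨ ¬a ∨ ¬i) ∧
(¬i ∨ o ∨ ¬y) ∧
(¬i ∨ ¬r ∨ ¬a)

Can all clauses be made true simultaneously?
Yes

Yes, the formula is satisfiable.

One satisfying assignment is: i=False, y=False, a=False, r=False, o=False

Verification: With this assignment, all 20 clauses evaluate to true.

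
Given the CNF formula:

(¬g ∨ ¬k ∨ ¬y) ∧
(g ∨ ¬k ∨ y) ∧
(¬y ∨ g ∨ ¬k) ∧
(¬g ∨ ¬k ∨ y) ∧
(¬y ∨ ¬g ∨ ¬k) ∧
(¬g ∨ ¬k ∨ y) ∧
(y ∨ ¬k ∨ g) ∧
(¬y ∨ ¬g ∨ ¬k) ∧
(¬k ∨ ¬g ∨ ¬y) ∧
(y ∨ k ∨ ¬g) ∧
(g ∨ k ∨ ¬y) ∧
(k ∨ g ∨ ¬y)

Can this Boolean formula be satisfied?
Yes

Yes, the formula is satisfiable.

One satisfying assignment is: y=False, g=False, k=False

Verification: With this assignment, all 12 clauses evaluate to true.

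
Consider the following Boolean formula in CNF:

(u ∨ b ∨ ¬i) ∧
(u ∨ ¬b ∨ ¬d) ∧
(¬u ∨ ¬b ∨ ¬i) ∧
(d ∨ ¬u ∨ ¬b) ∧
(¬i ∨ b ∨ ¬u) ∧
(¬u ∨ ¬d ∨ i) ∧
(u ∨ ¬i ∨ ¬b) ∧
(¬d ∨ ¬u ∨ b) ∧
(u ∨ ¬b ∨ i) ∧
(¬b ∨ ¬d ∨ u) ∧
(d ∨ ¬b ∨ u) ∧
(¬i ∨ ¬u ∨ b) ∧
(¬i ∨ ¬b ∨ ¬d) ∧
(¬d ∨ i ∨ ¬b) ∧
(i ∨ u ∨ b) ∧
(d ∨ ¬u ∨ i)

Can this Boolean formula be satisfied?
No

No, the formula is not satisfiable.

No assignment of truth values to the variables can make all 16 clauses true simultaneously.

The formula is UNSAT (unsatisfiable).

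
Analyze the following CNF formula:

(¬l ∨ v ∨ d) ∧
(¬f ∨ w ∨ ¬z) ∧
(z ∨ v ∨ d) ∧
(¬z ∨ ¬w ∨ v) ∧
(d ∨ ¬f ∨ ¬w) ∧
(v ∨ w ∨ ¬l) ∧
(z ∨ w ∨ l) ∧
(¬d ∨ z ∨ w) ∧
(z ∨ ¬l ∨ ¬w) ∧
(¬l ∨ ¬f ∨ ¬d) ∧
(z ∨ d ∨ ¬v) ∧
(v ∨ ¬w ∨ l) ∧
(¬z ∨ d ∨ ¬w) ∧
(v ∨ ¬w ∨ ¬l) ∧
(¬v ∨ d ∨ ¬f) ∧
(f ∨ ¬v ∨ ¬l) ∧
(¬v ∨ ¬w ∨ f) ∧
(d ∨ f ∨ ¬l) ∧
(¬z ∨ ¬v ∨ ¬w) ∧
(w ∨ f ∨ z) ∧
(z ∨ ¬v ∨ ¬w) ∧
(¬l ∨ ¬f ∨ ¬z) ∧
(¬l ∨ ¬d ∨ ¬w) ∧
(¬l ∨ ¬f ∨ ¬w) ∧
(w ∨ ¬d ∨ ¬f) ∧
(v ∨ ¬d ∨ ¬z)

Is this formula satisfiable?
Yes

Yes, the formula is satisfiable.

One satisfying assignment is: w=False, d=False, z=True, f=False, v=False, l=False

Verification: With this assignment, all 26 clauses evaluate to true.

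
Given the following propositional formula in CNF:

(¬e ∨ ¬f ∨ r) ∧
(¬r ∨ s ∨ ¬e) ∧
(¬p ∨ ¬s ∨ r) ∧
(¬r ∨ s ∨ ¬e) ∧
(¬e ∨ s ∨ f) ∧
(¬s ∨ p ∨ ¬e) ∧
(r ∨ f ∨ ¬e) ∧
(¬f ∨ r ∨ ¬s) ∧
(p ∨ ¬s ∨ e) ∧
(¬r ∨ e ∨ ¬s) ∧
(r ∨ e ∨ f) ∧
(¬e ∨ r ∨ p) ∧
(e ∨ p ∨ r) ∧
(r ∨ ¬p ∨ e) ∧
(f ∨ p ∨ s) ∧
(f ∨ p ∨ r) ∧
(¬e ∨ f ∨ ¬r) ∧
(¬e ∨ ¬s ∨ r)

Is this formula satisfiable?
Yes

Yes, the formula is satisfiable.

One satisfying assignment is: e=True, r=True, s=True, f=True, p=True

Verification: With this assignment, all 18 clauses evaluate to true.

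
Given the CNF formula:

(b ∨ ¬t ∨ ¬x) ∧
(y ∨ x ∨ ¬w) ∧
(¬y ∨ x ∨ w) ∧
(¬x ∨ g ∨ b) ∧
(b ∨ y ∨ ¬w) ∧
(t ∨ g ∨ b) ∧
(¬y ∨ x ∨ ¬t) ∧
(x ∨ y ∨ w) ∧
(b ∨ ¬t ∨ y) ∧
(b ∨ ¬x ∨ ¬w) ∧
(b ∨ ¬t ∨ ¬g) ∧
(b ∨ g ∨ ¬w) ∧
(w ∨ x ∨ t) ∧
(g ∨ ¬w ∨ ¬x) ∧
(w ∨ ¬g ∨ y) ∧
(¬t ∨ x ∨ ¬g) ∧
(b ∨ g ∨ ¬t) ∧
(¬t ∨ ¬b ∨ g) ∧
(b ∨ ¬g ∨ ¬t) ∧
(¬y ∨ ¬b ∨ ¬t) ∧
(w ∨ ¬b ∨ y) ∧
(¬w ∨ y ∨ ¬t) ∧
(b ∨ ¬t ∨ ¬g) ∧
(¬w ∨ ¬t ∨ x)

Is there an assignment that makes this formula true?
Yes

Yes, the formula is satisfiable.

One satisfying assignment is: g=False, x=True, b=True, y=True, w=False, t=False

Verification: With this assignment, all 24 clauses evaluate to true.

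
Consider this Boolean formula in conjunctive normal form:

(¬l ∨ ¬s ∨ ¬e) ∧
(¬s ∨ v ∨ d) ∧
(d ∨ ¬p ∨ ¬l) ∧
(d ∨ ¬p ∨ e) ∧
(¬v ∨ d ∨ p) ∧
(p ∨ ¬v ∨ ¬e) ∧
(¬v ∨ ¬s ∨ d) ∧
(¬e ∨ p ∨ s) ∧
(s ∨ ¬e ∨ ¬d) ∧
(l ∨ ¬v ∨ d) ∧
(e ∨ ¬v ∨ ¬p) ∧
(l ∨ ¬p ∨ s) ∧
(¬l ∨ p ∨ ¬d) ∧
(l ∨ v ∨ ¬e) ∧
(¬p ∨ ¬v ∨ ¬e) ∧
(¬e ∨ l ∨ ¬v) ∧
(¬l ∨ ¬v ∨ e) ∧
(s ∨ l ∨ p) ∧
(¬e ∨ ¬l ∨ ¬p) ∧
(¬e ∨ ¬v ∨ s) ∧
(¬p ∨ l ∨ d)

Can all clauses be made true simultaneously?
Yes

Yes, the formula is satisfiable.

One satisfying assignment is: l=True, d=False, v=False, p=False, e=False, s=False

Verification: With this assignment, all 21 clauses evaluate to true.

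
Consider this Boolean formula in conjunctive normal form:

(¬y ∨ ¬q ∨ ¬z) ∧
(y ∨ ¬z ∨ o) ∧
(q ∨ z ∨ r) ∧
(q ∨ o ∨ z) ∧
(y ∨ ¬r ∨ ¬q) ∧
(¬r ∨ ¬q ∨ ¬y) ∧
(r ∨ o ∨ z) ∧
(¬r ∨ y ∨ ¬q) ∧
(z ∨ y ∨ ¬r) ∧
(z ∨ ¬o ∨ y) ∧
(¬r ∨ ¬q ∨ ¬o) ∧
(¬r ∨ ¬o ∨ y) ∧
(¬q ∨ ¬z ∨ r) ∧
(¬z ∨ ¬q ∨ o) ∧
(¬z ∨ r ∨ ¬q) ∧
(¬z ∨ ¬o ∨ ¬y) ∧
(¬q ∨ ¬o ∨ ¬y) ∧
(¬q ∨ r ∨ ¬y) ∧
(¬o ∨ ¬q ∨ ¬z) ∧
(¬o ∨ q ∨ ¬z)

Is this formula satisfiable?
Yes

Yes, the formula is satisfiable.

One satisfying assignment is: q=False, y=True, z=False, r=True, o=True

Verification: With this assignment, all 20 clauses evaluate to true.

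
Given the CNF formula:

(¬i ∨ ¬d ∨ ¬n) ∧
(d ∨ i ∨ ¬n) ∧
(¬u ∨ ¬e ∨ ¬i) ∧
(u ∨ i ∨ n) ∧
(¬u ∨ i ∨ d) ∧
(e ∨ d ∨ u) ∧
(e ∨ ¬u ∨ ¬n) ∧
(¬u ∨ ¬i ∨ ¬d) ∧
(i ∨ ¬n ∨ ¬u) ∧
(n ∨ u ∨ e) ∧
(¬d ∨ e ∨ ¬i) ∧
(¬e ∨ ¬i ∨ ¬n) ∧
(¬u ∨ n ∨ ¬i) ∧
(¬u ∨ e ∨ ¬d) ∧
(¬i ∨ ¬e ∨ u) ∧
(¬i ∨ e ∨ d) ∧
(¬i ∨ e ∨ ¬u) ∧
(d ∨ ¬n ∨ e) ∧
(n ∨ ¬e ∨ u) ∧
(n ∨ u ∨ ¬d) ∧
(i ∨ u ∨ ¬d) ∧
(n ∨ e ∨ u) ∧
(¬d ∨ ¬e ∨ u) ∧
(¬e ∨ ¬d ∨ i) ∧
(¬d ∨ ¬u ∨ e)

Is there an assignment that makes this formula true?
No

No, the formula is not satisfiable.

No assignment of truth values to the variables can make all 25 clauses true simultaneously.

The formula is UNSAT (unsatisfiable).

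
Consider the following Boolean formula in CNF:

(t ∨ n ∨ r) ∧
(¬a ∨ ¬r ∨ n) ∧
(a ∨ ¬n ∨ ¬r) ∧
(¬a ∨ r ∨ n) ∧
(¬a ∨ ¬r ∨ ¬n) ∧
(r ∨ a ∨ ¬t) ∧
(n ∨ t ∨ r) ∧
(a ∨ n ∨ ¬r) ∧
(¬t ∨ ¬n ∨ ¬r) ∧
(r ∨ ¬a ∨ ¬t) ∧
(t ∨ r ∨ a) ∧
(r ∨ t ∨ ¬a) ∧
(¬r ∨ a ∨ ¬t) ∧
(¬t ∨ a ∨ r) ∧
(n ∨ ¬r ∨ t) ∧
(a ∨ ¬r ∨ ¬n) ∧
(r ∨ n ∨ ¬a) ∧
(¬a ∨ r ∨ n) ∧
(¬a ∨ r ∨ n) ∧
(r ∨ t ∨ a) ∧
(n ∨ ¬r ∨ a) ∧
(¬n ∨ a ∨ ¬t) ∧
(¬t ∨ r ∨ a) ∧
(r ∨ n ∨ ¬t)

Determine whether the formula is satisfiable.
No

No, the formula is not satisfiable.

No assignment of truth values to the variables can make all 24 clauses true simultaneously.

The formula is UNSAT (unsatisfiable).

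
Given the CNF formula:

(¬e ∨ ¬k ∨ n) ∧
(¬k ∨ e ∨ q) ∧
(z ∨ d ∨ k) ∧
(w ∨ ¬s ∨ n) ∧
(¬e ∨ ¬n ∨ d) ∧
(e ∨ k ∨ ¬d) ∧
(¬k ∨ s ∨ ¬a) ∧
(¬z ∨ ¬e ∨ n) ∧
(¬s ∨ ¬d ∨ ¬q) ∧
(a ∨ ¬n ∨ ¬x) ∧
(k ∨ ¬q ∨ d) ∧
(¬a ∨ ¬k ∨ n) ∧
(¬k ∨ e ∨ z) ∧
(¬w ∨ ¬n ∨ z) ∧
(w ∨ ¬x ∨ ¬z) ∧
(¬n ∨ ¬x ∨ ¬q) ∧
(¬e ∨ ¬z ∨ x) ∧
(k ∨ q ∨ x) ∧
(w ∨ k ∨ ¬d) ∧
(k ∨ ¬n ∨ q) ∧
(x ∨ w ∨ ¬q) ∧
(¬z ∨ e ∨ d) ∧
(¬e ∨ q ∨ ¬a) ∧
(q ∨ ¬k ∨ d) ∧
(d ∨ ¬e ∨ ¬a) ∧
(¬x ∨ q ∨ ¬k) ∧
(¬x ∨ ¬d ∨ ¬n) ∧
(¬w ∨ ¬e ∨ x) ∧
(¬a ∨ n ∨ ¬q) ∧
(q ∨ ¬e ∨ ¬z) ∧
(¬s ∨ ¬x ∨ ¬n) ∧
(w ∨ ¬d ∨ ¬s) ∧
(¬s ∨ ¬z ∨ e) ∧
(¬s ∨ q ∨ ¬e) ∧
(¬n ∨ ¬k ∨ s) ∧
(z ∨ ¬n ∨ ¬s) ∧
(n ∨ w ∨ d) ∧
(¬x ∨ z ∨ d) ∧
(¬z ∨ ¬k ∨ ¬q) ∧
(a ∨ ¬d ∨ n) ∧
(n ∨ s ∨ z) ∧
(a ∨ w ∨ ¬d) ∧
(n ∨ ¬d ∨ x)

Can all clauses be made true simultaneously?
No

No, the formula is not satisfiable.

No assignment of truth values to the variables can make all 43 clauses true simultaneously.

The formula is UNSAT (unsatisfiable).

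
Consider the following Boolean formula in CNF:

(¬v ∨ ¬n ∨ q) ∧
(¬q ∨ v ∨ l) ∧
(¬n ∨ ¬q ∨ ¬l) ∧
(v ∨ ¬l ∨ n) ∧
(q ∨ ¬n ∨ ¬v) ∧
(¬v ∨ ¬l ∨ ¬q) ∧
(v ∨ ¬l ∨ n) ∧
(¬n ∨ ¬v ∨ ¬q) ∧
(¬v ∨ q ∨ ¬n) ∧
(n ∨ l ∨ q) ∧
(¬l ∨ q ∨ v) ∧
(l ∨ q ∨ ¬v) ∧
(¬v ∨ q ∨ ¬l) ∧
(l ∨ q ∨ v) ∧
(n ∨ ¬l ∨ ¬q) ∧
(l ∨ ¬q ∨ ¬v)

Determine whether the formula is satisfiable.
No

No, the formula is not satisfiable.

No assignment of truth values to the variables can make all 16 clauses true simultaneously.

The formula is UNSAT (unsatisfiable).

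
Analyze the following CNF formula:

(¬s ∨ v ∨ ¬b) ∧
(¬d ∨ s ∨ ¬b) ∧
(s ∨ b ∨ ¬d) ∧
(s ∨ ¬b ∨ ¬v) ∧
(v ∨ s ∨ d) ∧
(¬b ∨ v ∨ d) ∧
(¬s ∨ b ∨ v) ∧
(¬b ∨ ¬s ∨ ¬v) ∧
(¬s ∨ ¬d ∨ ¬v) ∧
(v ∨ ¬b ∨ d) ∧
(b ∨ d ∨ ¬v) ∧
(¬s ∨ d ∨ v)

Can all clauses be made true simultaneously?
No

No, the formula is not satisfiable.

No assignment of truth values to the variables can make all 12 clauses true simultaneously.

The formula is UNSAT (unsatisfiable).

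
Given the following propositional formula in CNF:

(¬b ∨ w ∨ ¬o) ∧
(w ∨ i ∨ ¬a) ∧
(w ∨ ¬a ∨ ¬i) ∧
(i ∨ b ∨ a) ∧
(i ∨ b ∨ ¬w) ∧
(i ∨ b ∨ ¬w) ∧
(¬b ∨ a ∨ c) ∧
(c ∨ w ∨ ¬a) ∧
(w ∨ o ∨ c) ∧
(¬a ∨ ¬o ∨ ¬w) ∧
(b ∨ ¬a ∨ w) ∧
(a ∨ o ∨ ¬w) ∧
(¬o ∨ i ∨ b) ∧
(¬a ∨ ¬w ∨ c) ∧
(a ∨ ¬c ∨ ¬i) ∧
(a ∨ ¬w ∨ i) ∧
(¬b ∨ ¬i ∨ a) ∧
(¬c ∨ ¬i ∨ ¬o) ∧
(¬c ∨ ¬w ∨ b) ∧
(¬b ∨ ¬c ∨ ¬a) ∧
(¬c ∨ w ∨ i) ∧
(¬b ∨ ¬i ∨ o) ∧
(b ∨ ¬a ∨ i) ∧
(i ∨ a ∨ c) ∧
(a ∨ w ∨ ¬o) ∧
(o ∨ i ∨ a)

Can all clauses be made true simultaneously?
Yes

Yes, the formula is satisfiable.

One satisfying assignment is: w=True, a=False, c=False, i=True, b=False, o=True

Verification: With this assignment, all 26 clauses evaluate to true.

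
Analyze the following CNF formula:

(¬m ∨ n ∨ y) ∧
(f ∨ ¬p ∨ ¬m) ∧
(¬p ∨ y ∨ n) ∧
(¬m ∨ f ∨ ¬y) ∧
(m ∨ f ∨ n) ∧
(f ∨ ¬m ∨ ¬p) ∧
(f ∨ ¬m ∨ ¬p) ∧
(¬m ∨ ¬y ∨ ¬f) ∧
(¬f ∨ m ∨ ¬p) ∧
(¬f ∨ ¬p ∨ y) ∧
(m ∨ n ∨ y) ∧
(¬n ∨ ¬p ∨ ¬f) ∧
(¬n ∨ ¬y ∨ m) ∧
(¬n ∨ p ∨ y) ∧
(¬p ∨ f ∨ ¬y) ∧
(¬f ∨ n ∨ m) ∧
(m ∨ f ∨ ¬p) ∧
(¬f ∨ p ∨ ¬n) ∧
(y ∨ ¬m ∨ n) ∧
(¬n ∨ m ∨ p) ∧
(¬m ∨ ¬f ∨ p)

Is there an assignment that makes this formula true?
No

No, the formula is not satisfiable.

No assignment of truth values to the variables can make all 21 clauses true simultaneously.

The formula is UNSAT (unsatisfiable).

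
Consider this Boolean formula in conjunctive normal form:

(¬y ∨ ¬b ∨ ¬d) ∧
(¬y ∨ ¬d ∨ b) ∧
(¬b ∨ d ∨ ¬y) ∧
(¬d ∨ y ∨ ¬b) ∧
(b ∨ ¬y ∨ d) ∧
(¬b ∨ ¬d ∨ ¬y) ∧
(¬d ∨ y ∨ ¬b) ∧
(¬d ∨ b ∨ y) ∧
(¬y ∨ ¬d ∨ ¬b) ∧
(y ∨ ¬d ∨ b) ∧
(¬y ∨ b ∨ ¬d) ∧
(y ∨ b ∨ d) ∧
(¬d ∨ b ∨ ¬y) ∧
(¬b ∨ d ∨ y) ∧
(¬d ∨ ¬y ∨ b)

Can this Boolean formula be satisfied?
No

No, the formula is not satisfiable.

No assignment of truth values to the variables can make all 15 clauses true simultaneously.

The formula is UNSAT (unsatisfiable).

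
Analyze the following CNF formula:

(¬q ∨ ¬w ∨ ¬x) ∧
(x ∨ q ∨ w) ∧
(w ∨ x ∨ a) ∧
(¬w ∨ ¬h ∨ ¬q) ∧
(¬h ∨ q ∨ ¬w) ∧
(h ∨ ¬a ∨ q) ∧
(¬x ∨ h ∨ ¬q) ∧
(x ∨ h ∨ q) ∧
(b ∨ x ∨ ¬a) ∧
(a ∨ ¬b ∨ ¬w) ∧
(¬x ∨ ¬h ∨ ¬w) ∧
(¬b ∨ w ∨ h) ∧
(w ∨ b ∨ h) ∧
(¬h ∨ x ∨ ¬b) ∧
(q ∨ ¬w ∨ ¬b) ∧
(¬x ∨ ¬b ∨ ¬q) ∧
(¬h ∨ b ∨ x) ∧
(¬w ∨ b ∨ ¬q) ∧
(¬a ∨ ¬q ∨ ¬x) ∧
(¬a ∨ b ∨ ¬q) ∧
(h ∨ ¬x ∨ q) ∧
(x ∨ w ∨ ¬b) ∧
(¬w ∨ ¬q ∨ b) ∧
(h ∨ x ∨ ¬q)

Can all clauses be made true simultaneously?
Yes

Yes, the formula is satisfiable.

One satisfying assignment is: w=False, b=False, x=True, h=True, q=False, a=False

Verification: With this assignment, all 24 clauses evaluate to true.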